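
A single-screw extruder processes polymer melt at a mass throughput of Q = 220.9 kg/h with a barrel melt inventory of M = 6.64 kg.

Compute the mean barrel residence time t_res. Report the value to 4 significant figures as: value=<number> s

Convert throughput: Q = 220.9 kg/h = 220.9/3600 = 0.0613611 kg/s
Mean residence time: t_res = M/Q_s = 6.64 kg / 0.0613611 kg/s = 108.212 s

value=108.2 s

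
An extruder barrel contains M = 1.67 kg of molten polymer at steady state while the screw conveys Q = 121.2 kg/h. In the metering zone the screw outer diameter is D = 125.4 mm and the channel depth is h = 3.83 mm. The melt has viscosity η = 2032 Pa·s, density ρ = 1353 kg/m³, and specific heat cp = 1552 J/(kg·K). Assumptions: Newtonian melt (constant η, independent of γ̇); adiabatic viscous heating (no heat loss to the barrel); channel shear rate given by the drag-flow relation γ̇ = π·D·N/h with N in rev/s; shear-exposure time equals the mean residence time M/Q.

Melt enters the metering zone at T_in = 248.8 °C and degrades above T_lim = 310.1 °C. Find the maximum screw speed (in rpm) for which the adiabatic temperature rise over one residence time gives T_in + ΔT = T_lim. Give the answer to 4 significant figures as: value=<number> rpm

value=20.85 rpm

Throughput in SI: Q_s = 121.2 kg/h ÷ 3600 s/h = 0.0336667 kg/s
Mean residence time: t_res = M/Q_s = 1.67 kg / 0.0336667 kg/s = 49.604 s
D = 125.4 mm = 0.1254 m;  h = 3.83 mm = 0.00383 m
Allowable rise: ΔT_a = T_lim − T_in = 310.1 − 248.8 = 61.3 K
γ̇_max² = ΔT_a·ρ·cp / (η·t_res) = [61.3 × 1353 × 1552] / [2032 × 49.604] = 1277.06 s⁻²
Take the square root: γ̇_max = √(1277.06) = 35.7359 s⁻¹
Solve γ̇ = πDN/h for N: N_max = γ̇_max·h/(π·D) = 35.7359 × 0.00383 / (π × 0.1254) = 0.347421 rev/s = 20.8453 rpm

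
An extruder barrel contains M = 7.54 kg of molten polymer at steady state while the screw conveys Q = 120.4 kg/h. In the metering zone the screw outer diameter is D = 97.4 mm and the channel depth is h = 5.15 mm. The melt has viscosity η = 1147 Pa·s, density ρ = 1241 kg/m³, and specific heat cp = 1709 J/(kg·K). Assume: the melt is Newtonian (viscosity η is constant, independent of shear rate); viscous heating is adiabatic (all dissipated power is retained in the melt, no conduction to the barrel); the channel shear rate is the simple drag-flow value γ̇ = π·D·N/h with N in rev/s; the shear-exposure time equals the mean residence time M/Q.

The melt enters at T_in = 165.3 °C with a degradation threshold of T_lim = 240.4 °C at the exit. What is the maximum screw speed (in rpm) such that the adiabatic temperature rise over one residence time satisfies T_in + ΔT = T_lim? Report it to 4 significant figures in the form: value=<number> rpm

value=25.06 rpm

Q_s = Q / 3600 = 120.4 / 3600 = 0.0334444 kg/s
t_res = M / Q_s = 7.54 ÷ 0.0334444 = 225.449 s
Convert to metres: D = 0.0974 m, h = 0.00515 m
ΔT_a = T_lim − T_in = 240.4 − 165.3 = 75.1 K
γ̇_max² = ΔT_a·ρ·cp / (η·t_res) = [75.1 × 1241 × 1709] / [1147 × 225.449] = 615.947 s⁻²
Take the square root: γ̇_max = √(615.947) = 24.8183 s⁻¹
N_max = γ̇_max·h / (π·D) = 24.8183 · 0.00515 / (π · 0.0974) = 0.417705 rev/s = 25.0623 rpm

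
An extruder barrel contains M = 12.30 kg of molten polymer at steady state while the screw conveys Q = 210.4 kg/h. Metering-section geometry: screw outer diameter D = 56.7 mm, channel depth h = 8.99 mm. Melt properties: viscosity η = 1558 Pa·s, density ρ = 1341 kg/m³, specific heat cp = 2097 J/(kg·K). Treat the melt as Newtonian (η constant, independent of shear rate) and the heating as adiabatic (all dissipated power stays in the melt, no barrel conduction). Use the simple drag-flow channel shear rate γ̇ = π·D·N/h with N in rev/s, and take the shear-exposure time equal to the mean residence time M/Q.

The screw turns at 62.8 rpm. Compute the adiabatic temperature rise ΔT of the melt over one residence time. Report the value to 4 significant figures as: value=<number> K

Throughput in SI: Q_s = 210.4 kg/h ÷ 3600 s/h = 0.0584444 kg/s
Mean residence time: t_res = M/Q_s = 12.30 kg / 0.0584444 kg/s = 210.456 s
D = 56.7 mm = 0.0567 m;  h = 8.99 mm = 0.00899 m;  N = 62.8 rpm / 60 = 1.04667 rev/s
γ̇ = π·D·N / h = π · 0.0567 · 1.04667 / 0.00899 = 20.7387 s⁻¹
ΔT = η·γ̇²·t_res/(ρ·cp) = [1558 × 20.7387² × 210.456] / [1341 × 2097] = 50.1494 K

value=50.15 K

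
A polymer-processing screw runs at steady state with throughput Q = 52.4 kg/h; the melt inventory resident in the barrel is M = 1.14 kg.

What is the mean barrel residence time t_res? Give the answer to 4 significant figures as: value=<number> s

Q_s = Q / 3600 = 52.4 / 3600 = 0.0145556 kg/s
Mean residence time: t_res = M/Q_s = 1.14 kg / 0.0145556 kg/s = 78.3206 s

value=78.32 s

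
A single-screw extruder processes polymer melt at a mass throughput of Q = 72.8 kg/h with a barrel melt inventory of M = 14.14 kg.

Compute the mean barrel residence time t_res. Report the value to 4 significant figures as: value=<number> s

Throughput in SI: Q_s = 72.8 kg/h ÷ 3600 s/h = 0.0202222 kg/s
Mean residence time: t_res = M/Q_s = 14.14 kg / 0.0202222 kg/s = 699.231 s

value=699.2 s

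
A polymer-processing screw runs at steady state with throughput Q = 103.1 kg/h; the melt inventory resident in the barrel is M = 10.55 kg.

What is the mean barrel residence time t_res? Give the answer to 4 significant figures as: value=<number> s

value=368.4 s

Throughput in SI: Q_s = 103.1 kg/h ÷ 3600 s/h = 0.0286389 kg/s
Mean residence time: t_res = M/Q_s = 10.55 kg / 0.0286389 kg/s = 368.38 s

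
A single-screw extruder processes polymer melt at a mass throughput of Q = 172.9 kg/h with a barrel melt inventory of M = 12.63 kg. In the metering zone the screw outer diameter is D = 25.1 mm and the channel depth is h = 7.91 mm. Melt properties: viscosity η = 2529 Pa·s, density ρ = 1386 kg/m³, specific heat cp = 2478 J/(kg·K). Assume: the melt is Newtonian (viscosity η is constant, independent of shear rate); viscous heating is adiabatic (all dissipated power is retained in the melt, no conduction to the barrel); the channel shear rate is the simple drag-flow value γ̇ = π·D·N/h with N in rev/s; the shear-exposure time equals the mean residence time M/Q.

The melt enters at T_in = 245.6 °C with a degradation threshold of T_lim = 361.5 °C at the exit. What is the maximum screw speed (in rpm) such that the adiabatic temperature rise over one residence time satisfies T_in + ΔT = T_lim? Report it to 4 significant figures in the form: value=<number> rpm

value=147.2 rpm

Convert throughput: Q = 172.9 kg/h = 172.9/3600 = 0.0480278 kg/s
t_res = M / Q_s = 12.63 / 0.0480278 = 262.973 s
D = 25.1 mm = 0.0251 m;  h = 7.91 mm = 0.00791 m
Allowable rise: ΔT_a = T_lim − T_in = 361.5 − 245.6 = 115.9 K
γ̇_max² = ΔT_a·ρ·cp / (η·t_res) = [115.9 × 1386 × 2478] / [2529 × 262.973] = 598.533 s⁻²
γ̇_max = √598.533 = 24.4649 s⁻¹
N_max = γ̇_max·h / (π·D) = 24.4649 · 0.00791 / (π · 0.0251) = 2.45413 rev/s = 147.248 rpm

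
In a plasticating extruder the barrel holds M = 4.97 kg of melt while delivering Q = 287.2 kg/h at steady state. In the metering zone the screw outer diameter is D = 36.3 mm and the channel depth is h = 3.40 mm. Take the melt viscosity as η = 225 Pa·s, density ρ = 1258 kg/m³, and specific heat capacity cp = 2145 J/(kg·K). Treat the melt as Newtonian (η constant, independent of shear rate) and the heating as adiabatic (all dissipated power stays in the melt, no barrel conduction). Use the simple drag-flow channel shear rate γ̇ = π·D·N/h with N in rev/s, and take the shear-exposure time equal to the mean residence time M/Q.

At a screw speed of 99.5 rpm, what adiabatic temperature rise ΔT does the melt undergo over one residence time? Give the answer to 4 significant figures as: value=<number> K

value=16.07 K

Throughput in SI: Q_s = 287.2 kg/h ÷ 3600 s/h = 0.0797778 kg/s
t_res = M / Q_s = 4.97 ÷ 0.0797778 = 62.2981 s
Geometry in metres: D = 36.3 mm → 0.0363 m, h = 3.40 mm → 0.0034 m; screw speed N = 99.5 rpm = 1.65833 rev/s
Shear rate: γ̇ = πDN/h = π·0.0363·1.65833/0.0034 = 55.6224 s⁻¹
Adiabatic rise: ΔT = η γ̇² t_res / (ρ cp) = 225·(55.6224)²·62.2981 / (1258·2145) = 16.0712 K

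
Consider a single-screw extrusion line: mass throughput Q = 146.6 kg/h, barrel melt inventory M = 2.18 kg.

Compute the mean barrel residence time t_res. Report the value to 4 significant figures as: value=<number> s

value=53.53 s

Convert throughput: Q = 146.6 kg/h = 146.6/3600 = 0.0407222 kg/s
Mean residence time: t_res = M/Q_s = 2.18 kg / 0.0407222 kg/s = 53.5334 s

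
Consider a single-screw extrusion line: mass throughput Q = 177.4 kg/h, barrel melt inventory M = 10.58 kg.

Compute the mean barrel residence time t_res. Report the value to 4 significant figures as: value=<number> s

Throughput in SI: Q_s = 177.4 kg/h ÷ 3600 s/h = 0.0492778 kg/s
t_res = M / Q_s = 10.58 ÷ 0.0492778 = 214.701 s

value=214.7 s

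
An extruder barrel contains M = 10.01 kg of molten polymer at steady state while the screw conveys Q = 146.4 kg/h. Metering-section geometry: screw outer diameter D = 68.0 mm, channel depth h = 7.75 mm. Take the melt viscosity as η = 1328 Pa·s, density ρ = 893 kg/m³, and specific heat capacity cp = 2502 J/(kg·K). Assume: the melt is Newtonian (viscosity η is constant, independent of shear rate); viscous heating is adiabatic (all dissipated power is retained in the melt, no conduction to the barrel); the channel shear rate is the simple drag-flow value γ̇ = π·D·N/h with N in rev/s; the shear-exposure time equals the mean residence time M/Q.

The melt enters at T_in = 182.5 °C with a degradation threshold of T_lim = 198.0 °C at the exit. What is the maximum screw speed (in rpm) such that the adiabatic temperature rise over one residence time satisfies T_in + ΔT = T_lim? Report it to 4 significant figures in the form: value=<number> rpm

value=22.40 rpm

Throughput in SI: Q_s = 146.4 kg/h ÷ 3600 s/h = 0.0406667 kg/s
t_res = M / Q_s = 10.01 ÷ 0.0406667 = 246.148 s
Convert to metres: D = 0.068 m, h = 0.00775 m
ΔT_a = T_lim − T_in = 198.0 °C − 182.5 °C = 15.5 K
Invert ΔT = ηγ̇²t_res/(ρcp) for γ̇: γ̇_max² = ΔT_a ρ cp / (η t_res) = 15.5·893·2502 / (1328·246.148) = 105.944 s⁻²
Take the square root: γ̇_max = √(105.944) = 10.2929 s⁻¹
N_max = γ̇_max·h / (π·D) = 10.2929 · 0.00775 / (π · 0.068) = 0.373406 rev/s = 22.4044 rpm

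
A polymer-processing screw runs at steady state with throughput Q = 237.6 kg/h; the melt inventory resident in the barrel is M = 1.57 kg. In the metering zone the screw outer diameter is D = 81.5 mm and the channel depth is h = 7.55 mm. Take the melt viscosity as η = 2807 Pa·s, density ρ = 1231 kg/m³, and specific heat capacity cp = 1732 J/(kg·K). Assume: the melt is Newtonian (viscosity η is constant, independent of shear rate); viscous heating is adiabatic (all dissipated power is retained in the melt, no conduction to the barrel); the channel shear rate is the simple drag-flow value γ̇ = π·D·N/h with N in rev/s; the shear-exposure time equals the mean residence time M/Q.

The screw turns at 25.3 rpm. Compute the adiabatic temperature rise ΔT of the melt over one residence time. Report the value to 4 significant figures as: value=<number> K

value=6.404 K

Throughput in SI: Q_s = 237.6 kg/h ÷ 3600 s/h = 0.066 kg/s
t_res = M / Q_s = 1.57 / 0.066 = 23.7879 s
Geometry in metres: D = 81.5 mm → 0.0815 m, h = 7.55 mm → 0.00755 m; screw speed N = 25.3 rpm = 0.421667 rev/s
Shear rate: γ̇ = πDN/h = π·0.0815·0.421667/0.00755 = 14.2998 s⁻¹
ΔT = η·γ̇²·t_res / (ρ·cp) = 2807 · (14.2998)² · 23.7879 / (1231 · 1732) = 6.40401 K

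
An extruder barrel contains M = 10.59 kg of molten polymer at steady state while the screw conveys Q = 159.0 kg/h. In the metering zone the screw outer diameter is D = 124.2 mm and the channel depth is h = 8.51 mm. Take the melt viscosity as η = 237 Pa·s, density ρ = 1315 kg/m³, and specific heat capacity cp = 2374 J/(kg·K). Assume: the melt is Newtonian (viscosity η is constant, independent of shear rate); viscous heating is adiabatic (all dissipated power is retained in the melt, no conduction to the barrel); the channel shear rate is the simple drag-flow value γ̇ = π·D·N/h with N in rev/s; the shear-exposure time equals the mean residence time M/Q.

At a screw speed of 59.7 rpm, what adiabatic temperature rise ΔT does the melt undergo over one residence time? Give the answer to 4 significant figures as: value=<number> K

value=37.89 K

Convert throughput: Q = 159.0 kg/h = 159.0/3600 = 0.0441667 kg/s
Mean residence time: t_res = M/Q_s = 10.59 kg / 0.0441667 kg/s = 239.774 s
Geometry in metres: D = 124.2 mm → 0.1242 m, h = 8.51 mm → 0.00851 m; screw speed N = 59.7 rpm = 0.995 rev/s
γ̇ = π D N / h = (π)(0.1242)(0.995) / 0.00851 = 45.621 s⁻¹
ΔT = η·γ̇²·t_res/(ρ·cp) = [237 × 45.621² × 239.774] / [1315 × 2374] = 37.8855 K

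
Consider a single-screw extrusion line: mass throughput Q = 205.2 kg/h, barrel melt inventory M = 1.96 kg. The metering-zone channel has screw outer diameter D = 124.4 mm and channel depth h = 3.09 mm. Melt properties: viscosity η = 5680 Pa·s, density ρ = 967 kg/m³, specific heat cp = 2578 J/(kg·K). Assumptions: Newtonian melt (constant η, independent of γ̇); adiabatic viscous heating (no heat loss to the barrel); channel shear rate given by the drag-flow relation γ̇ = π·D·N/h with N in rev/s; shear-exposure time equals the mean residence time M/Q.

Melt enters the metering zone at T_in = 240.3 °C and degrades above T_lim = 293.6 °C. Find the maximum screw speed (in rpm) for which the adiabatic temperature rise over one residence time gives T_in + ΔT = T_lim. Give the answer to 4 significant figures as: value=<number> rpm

Throughput in SI: Q_s = 205.2 kg/h ÷ 3600 s/h = 0.057 kg/s
t_res = M / Q_s = 1.96 ÷ 0.057 = 34.386 s
Geometry in SI: D = 124.4 mm → 0.1244 m, h = 3.09 mm → 0.00309 m
Allowable rise: ΔT_a = T_lim − T_in = 293.6 − 240.3 = 53.3 K
γ̇_max² = ΔT_a·ρ·cp / (η·t_res) = [53.3 × 967 × 2578] / [5680 × 34.386] = 680.31 s⁻²
γ̇_max = √680.31 = 26.0828 s⁻¹
Solve γ̇ = πDN/h for N: N_max = γ̇_max·h/(π·D) = 26.0828 × 0.00309 / (π × 0.1244) = 0.206225 rev/s = 12.3735 rpm

value=12.37 rpm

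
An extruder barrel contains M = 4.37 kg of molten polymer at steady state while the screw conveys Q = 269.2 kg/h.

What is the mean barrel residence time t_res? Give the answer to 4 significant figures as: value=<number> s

value=58.44 s

Q_s = Q / 3600 = 269.2 / 3600 = 0.0747778 kg/s
t_res = M / Q_s = 4.37 / 0.0747778 = 58.4398 s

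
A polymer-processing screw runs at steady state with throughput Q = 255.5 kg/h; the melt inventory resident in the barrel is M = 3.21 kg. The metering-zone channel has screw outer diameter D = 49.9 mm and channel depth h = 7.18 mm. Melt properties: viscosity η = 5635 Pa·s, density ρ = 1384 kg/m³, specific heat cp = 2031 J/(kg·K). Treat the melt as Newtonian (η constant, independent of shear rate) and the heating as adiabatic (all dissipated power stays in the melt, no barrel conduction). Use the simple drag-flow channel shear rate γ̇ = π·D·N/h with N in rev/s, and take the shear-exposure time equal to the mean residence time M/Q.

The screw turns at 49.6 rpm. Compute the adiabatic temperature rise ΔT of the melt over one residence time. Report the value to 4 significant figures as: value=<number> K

value=29.54 K

Q_s = Q / 3600 = 255.5 / 3600 = 0.0709722 kg/s
Mean residence time: t_res = M/Q_s = 3.21 kg / 0.0709722 kg/s = 45.229 s
D = 49.9 mm = 0.0499 m;  h = 7.18 mm = 0.00718 m;  N = 49.6 rpm / 60 = 0.826667 rev/s
γ̇ = π D N / h = (π)(0.0499)(0.826667) / 0.00718 = 18.0491 s⁻¹
ΔT = η·γ̇²·t_res / (ρ·cp) = 5635 · (18.0491)² · 45.229 / (1384 · 2031) = 29.5377 K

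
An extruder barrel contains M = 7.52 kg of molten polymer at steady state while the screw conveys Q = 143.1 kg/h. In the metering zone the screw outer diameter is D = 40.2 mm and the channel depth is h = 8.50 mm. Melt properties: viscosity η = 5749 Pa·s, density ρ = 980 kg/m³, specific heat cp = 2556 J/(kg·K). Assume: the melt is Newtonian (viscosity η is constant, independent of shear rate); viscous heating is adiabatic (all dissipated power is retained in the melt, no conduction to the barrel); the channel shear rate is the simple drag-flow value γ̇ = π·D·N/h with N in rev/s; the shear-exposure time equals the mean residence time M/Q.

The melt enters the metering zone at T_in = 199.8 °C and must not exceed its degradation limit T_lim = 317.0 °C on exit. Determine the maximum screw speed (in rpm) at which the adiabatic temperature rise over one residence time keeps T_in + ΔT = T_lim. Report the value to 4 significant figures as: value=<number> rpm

Q_s = Q / 3600 = 143.1 / 3600 = 0.03975 kg/s
t_res = M / Q_s = 7.52 / 0.03975 = 189.182 s
D = 40.2 mm = 0.0402 m;  h = 8.50 mm = 0.0085 m
Allowable rise: ΔT_a = T_lim − T_in = 317.0 − 199.8 = 117.2 K
Invert ΔT = ηγ̇²t_res/(ρcp) for γ̇: γ̇_max² = ΔT_a ρ cp / (η t_res) = 117.2·980·2556 / (5749·189.182) = 269.924 s⁻²
γ̇_max = sqrt(269.924) = 16.4294 s⁻¹
Solve γ̇ = πDN/h for N: N_max = γ̇_max·h/(π·D) = 16.4294 × 0.0085 / (π × 0.0402) = 1.10577 rev/s = 66.346 rpm

value=66.35 rpm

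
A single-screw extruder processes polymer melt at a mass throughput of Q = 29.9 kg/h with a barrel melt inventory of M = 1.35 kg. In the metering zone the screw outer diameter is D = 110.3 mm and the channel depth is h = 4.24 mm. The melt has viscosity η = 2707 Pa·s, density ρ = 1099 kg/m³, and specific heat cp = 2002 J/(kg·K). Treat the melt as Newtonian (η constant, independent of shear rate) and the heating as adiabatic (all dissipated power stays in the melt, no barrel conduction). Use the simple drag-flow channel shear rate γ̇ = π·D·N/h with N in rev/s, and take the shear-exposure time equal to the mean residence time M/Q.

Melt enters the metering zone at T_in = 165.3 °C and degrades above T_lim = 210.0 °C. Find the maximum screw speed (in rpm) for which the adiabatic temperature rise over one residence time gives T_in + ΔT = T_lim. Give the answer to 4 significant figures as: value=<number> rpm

Convert throughput: Q = 29.9 kg/h = 29.9/3600 = 0.00830556 kg/s
t_res = M / Q_s = 1.35 / 0.00830556 = 162.542 s
Convert to metres: D = 0.1103 m, h = 0.00424 m
ΔT_a = T_lim − T_in = 210.0 − 165.3 = 44.7 K
γ̇_max² = ΔT_a·ρ·cp/(η·t_res) = 44.7·1099·2002/(2707·162.542) = 223.52 s⁻²
γ̇_max = √223.52 = 14.9506 s⁻¹
N_max = γ̇_max·h / (π·D) = 14.9506 · 0.00424 / (π · 0.1103) = 0.182936 rev/s = 10.9761 rpm

value=10.98 rpm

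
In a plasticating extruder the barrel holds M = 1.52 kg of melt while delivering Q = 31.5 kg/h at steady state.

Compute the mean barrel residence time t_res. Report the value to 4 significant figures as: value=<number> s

value=173.7 s

Q_s = Q / 3600 = 31.5 / 3600 = 0.00875 kg/s
t_res = M / Q_s = 1.52 / 0.00875 = 173.714 s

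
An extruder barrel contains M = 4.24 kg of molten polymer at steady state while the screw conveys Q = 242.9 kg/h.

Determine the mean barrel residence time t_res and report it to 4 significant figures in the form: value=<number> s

Throughput in SI: Q_s = 242.9 kg/h ÷ 3600 s/h = 0.0674722 kg/s
t_res = M / Q_s = 4.24 ÷ 0.0674722 = 62.8407 s

value=62.84 s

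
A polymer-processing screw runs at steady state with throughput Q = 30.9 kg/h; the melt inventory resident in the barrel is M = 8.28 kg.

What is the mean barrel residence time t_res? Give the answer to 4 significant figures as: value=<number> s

value=964.7 s

Throughput in SI: Q_s = 30.9 kg/h ÷ 3600 s/h = 0.00858333 kg/s
t_res = M / Q_s = 8.28 / 0.00858333 = 964.66 s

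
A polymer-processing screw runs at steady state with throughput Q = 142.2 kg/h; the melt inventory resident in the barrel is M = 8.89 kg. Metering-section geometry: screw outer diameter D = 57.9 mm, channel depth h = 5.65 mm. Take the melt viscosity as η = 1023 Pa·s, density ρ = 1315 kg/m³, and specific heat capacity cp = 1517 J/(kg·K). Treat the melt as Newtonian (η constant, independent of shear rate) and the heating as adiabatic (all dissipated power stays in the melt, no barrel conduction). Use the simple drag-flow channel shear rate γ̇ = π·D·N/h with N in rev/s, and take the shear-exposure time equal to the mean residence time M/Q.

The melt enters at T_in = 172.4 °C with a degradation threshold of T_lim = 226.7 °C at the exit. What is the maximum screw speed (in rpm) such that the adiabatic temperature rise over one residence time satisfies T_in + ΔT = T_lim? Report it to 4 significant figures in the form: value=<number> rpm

Convert throughput: Q = 142.2 kg/h = 142.2/3600 = 0.0395 kg/s
t_res = M / Q_s = 8.89 / 0.0395 = 225.063 s
Convert to metres: D = 0.0579 m, h = 0.00565 m
Allowable rise: ΔT_a = T_lim − T_in = 226.7 − 172.4 = 54.3 K
Invert ΔT = ηγ̇²t_res/(ρcp) for γ̇: γ̇_max² = ΔT_a ρ cp / (η t_res) = 54.3·1315·1517 / (1023·225.063) = 470.469 s⁻²
γ̇_max = sqrt(470.469) = 21.6903 s⁻¹
N_max = γ̇_max·h / (π·D) = 21.6903 · 0.00565 / (π · 0.0579) = 0.673729 rev/s = 40.4238 rpm

value=40.42 rpm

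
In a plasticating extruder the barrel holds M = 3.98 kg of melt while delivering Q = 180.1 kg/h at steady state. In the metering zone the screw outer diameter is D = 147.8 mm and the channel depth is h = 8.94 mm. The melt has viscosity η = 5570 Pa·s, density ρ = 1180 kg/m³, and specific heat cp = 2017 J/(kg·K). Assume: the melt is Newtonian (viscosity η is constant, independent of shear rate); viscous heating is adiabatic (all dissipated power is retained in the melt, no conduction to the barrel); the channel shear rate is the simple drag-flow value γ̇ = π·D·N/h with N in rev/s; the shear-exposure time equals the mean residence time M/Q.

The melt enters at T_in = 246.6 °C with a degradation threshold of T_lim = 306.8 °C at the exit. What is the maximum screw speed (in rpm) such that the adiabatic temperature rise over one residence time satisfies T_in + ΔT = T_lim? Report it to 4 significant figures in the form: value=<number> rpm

Q_s = Q / 3600 = 180.1 / 3600 = 0.0500278 kg/s
t_res = M / Q_s = 3.98 / 0.0500278 = 79.5558 s
Convert to metres: D = 0.1478 m, h = 0.00894 m
ΔT_a = T_lim − T_in = 306.8 °C − 246.6 °C = 60.2 K
Invert ΔT = ηγ̇²t_res/(ρcp) for γ̇: γ̇_max² = ΔT_a ρ cp / (η t_res) = 60.2·1180·2017 / (5570·79.5558) = 323.338 s⁻²
γ̇_max = sqrt(323.338) = 17.9816 s⁻¹
Solve γ̇ = πDN/h for N: N_max = γ̇_max·h/(π·D) = 17.9816 × 0.00894 / (π × 0.1478) = 0.346212 rev/s = 20.7727 rpm

value=20.77 rpm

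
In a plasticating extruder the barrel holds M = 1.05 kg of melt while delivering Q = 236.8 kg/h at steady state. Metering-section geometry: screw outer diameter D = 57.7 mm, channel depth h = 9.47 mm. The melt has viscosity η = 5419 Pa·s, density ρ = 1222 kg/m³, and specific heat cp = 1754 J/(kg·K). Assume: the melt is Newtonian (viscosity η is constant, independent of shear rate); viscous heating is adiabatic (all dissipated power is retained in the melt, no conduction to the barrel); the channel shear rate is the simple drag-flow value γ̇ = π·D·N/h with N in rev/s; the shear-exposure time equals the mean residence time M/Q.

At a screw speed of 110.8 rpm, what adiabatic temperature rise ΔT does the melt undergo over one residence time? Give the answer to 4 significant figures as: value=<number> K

Q_s = Q / 3600 = 236.8 / 3600 = 0.0657778 kg/s
Mean residence time: t_res = M/Q_s = 1.05 kg / 0.0657778 kg/s = 15.9628 s
Convert to SI: D = 0.0577 m, h = 0.00947 m, N = 110.8/60 = 1.84667 rev/s
Shear rate: γ̇ = πDN/h = π·0.0577·1.84667/0.00947 = 35.3479 s⁻¹
ΔT = η·γ̇²·t_res / (ρ·cp) = 5419 · (35.3479)² · 15.9628 / (1222 · 1754) = 50.4263 K

value=50.43 K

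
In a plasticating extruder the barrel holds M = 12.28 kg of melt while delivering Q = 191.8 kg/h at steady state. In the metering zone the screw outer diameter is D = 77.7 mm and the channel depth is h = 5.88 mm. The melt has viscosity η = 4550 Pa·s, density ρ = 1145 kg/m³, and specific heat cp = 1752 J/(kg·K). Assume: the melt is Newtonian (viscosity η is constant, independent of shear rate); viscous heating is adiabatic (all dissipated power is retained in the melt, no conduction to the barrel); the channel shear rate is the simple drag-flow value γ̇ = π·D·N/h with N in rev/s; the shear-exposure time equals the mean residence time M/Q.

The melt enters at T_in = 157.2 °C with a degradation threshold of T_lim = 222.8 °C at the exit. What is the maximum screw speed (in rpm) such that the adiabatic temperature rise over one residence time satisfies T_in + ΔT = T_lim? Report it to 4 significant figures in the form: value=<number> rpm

Q_s = Q / 3600 = 191.8 / 3600 = 0.0532778 kg/s
t_res = M / Q_s = 12.28 / 0.0532778 = 230.49 s
D = 77.7 mm = 0.0777 m;  h = 5.88 mm = 0.00588 m
ΔT_a = T_lim − T_in = 222.8 °C − 157.2 °C = 65.6 K
Invert ΔT = ηγ̇²t_res/(ρcp) for γ̇: γ̇_max² = ΔT_a ρ cp / (η t_res) = 65.6·1145·1752 / (4550·230.49) = 125.482 s⁻²
γ̇_max = sqrt(125.482) = 11.2019 s⁻¹
N_max = γ̇_max·h / (π·D) = 11.2019 · 0.00588 / (π · 0.0777) = 0.269834 rev/s = 16.19 rpm

value=16.19 rpm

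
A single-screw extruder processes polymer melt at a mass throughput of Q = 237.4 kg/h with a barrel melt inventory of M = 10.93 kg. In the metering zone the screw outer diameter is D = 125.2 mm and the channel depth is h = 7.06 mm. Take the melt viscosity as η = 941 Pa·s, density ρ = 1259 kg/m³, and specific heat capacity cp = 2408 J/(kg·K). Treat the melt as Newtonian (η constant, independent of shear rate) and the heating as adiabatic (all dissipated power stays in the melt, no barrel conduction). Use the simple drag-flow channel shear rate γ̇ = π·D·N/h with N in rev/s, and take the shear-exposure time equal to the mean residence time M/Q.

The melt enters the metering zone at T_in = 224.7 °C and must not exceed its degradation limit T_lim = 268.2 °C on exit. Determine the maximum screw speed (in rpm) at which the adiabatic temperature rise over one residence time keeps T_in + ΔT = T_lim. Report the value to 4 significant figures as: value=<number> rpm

Convert throughput: Q = 237.4 kg/h = 237.4/3600 = 0.0659444 kg/s
t_res = M / Q_s = 10.93 / 0.0659444 = 165.746 s
Geometry in SI: D = 125.2 mm → 0.1252 m, h = 7.06 mm → 0.00706 m
Allowable rise: ΔT_a = T_lim − T_in = 268.2 − 224.7 = 43.5 K
γ̇_max² = ΔT_a·ρ·cp / (η·t_res) = [43.5 × 1259 × 2408] / [941 × 165.746] = 845.551 s⁻²
γ̇_max = √845.551 = 29.0784 s⁻¹
N_max = γ̇_max h / (πD) = 29.0784·0.00706/(π·0.1252) = 0.52194 rev/s → ×60 = 31.3164 rpm

value=31.32 rpm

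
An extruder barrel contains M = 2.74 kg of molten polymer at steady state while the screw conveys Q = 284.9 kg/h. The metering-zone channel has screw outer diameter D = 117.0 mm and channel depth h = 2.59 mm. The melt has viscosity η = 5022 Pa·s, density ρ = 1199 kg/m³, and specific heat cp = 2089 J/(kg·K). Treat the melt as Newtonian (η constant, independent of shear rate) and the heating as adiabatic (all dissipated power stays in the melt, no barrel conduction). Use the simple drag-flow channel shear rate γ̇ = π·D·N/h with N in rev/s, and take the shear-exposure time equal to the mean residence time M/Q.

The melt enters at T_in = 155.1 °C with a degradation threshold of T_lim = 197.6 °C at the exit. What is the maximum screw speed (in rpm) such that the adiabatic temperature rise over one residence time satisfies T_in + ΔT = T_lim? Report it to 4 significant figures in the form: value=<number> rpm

Convert throughput: Q = 284.9 kg/h = 284.9/3600 = 0.0791389 kg/s
t_res = M / Q_s = 2.74 / 0.0791389 = 34.6227 s
Convert to metres: D = 0.117 m, h = 0.00259 m
ΔT_a = T_lim − T_in = 197.6 − 155.1 = 42.5 K
γ̇_max² = ΔT_a·ρ·cp / (η·t_res) = [42.5 × 1199 × 2089] / [5022 × 34.6227] = 612.222 s⁻²
γ̇_max = √612.222 = 24.7431 s⁻¹
Solve γ̇ = πDN/h for N: N_max = γ̇_max·h/(π·D) = 24.7431 × 0.00259 / (π × 0.117) = 0.174349 rev/s = 10.4609 rpm

value=10.46 rpm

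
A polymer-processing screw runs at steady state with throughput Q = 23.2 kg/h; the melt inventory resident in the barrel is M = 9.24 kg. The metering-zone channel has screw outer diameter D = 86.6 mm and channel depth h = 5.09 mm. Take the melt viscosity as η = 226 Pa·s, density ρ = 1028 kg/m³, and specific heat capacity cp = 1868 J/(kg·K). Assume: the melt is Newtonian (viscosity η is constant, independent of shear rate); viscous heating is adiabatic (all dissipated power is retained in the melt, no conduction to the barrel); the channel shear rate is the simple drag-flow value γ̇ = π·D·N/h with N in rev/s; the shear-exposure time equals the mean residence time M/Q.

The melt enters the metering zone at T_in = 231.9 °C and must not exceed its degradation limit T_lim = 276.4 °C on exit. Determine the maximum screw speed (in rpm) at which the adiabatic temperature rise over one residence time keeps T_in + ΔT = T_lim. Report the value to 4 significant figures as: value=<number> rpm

value=18.23 rpm

Convert throughput: Q = 23.2 kg/h = 23.2/3600 = 0.00644444 kg/s
Mean residence time: t_res = M/Q_s = 9.24 kg / 0.00644444 kg/s = 1433.79 s
Convert to metres: D = 0.0866 m, h = 0.00509 m
Allowable rise: ΔT_a = T_lim − T_in = 276.4 − 231.9 = 44.5 K
Invert ΔT = ηγ̇²t_res/(ρcp) for γ̇: γ̇_max² = ΔT_a ρ cp / (η t_res) = 44.5·1028·1868 / (226·1433.79) = 263.715 s⁻²
γ̇_max = √263.715 = 16.2393 s⁻¹
N_max = γ̇_max h / (πD) = 16.2393·0.00509/(π·0.0866) = 0.303821 rev/s → ×60 = 18.2293 rpm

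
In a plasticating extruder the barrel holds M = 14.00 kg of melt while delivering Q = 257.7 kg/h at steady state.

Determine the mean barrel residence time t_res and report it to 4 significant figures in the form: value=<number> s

value=195.6 s

Throughput in SI: Q_s = 257.7 kg/h ÷ 3600 s/h = 0.0715833 kg/s
Mean residence time: t_res = M/Q_s = 14.00 kg / 0.0715833 kg/s = 195.576 s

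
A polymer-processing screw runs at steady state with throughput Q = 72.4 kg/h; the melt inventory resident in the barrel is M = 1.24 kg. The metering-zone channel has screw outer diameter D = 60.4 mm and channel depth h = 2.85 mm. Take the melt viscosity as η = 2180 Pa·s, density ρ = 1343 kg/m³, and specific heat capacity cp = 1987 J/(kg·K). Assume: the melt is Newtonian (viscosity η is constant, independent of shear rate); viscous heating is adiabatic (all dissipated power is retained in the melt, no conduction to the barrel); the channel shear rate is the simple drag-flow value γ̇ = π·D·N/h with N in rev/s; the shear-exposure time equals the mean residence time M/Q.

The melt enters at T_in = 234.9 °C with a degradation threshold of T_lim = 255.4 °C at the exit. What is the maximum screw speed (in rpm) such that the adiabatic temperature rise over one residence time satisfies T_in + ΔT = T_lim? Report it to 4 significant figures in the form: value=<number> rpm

value=18.18 rpm

Q_s = Q / 3600 = 72.4 / 3600 = 0.0201111 kg/s
t_res = M / Q_s = 1.24 ÷ 0.0201111 = 61.6575 s
Convert to metres: D = 0.0604 m, h = 0.00285 m
ΔT_a = T_lim − T_in = 255.4 °C − 234.9 °C = 20.5 K
γ̇_max² = ΔT_a·ρ·cp / (η·t_res) = [20.5 × 1343 × 1987] / [2180 × 61.6575] = 406.992 s⁻²
Take the square root: γ̇_max = √(406.992) = 20.174 s⁻¹
N_max = γ̇_max·h / (π·D) = 20.174 · 0.00285 / (π · 0.0604) = 0.303006 rev/s = 18.1803 rpm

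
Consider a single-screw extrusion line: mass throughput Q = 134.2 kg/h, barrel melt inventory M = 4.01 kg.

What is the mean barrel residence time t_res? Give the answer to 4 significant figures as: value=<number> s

Throughput in SI: Q_s = 134.2 kg/h ÷ 3600 s/h = 0.0372778 kg/s
Mean residence time: t_res = M/Q_s = 4.01 kg / 0.0372778 kg/s = 107.571 s

value=107.6 s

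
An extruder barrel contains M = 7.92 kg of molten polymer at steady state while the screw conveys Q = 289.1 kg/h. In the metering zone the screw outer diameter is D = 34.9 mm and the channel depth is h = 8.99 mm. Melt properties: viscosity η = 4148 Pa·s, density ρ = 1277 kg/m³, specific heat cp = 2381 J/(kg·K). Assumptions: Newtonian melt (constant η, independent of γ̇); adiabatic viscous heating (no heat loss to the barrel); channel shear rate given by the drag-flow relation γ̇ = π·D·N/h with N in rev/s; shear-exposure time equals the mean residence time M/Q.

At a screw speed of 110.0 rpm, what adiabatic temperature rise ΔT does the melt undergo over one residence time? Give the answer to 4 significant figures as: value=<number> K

value=67.26 K

Q_s = Q / 3600 = 289.1 / 3600 = 0.0803056 kg/s
t_res = M / Q_s = 7.92 ÷ 0.0803056 = 98.6233 s
Convert to SI: D = 0.0349 m, h = 0.00899 m, N = 110.0/60 = 1.83333 rev/s
γ̇ = π·D·N / h = π · 0.0349 · 1.83333 / 0.00899 = 22.3592 s⁻¹
ΔT = η·γ̇²·t_res / (ρ·cp) = 4148 · (22.3592)² · 98.6233 / (1277 · 2381) = 67.2639 K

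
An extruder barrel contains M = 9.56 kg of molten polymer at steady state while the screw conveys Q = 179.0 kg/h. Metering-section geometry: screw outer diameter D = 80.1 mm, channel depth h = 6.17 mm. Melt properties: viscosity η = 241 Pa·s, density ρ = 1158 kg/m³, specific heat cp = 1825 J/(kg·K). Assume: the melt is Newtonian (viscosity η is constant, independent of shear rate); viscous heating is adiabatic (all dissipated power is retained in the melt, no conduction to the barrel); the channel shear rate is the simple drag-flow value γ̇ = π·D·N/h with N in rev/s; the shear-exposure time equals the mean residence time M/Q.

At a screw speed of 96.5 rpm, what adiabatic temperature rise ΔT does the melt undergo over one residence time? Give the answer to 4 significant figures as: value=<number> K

value=94.34 K

Q_s = Q / 3600 = 179.0 / 3600 = 0.0497222 kg/s
t_res = M / Q_s = 9.56 / 0.0497222 = 192.268 s
Convert to SI: D = 0.0801 m, h = 0.00617 m, N = 96.5/60 = 1.60833 rev/s
Shear rate: γ̇ = πDN/h = π·0.0801·1.60833/0.00617 = 65.5954 s⁻¹
ΔT = η·γ̇²·t_res / (ρ·cp) = 241 · (65.5954)² · 192.268 / (1158 · 1825) = 94.3408 K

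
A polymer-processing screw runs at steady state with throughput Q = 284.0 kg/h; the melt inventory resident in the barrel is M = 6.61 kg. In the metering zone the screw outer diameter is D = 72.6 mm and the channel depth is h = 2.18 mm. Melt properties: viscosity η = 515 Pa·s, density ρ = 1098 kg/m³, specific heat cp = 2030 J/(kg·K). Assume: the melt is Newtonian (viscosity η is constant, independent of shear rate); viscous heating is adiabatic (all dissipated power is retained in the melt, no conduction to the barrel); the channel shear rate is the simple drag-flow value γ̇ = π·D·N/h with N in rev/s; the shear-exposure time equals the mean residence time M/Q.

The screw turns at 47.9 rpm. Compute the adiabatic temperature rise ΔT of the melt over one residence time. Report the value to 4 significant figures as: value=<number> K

value=135.1 K

Q_s = Q / 3600 = 284.0 / 3600 = 0.0788889 kg/s
Mean residence time: t_res = M/Q_s = 6.61 kg / 0.0788889 kg/s = 83.7887 s
Convert to SI: D = 0.0726 m, h = 0.00218 m, N = 47.9/60 = 0.798333 rev/s
Shear rate: γ̇ = πDN/h = π·0.0726·0.798333/0.00218 = 83.5246 s⁻¹
ΔT = η·γ̇²·t_res / (ρ·cp) = 515 · (83.5246)² · 83.7887 / (1098 · 2030) = 135.059 K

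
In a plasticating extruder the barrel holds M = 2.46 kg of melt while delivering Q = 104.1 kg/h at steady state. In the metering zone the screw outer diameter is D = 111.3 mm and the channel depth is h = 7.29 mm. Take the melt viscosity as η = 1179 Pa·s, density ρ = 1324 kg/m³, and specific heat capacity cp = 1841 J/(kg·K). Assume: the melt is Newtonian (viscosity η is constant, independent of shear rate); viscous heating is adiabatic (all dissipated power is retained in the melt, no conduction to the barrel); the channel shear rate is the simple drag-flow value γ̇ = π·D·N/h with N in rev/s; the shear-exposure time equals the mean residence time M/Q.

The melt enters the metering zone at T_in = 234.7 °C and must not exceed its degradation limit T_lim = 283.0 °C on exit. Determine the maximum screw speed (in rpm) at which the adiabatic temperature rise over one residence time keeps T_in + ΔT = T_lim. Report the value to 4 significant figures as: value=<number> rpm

value=42.86 rpm

Throughput in SI: Q_s = 104.1 kg/h ÷ 3600 s/h = 0.0289167 kg/s
t_res = M / Q_s = 2.46 ÷ 0.0289167 = 85.072 s
D = 111.3 mm = 0.1113 m;  h = 7.29 mm = 0.00729 m
Allowable rise: ΔT_a = T_lim − T_in = 283.0 − 234.7 = 48.3 K
γ̇_max² = ΔT_a·ρ·cp/(η·t_res) = 48.3·1324·1841/(1179·85.072) = 1173.78 s⁻²
Take the square root: γ̇_max = √(1173.78) = 34.2605 s⁻¹
N_max = γ̇_max·h / (π·D) = 34.2605 · 0.00729 / (π · 0.1113) = 0.714293 rev/s = 42.8576 rpm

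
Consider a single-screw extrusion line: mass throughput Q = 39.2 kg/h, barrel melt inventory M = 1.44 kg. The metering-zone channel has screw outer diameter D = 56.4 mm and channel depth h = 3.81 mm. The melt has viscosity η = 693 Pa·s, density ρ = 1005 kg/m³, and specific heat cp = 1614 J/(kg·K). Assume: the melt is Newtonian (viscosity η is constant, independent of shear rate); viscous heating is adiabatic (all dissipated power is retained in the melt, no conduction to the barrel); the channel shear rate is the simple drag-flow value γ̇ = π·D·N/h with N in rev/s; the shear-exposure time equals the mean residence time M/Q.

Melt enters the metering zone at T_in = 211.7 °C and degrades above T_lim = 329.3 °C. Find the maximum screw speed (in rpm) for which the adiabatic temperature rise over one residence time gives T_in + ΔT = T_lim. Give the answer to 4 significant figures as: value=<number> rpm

Convert throughput: Q = 39.2 kg/h = 39.2/3600 = 0.0108889 kg/s
Mean residence time: t_res = M/Q_s = 1.44 kg / 0.0108889 kg/s = 132.245 s
D = 56.4 mm = 0.0564 m;  h = 3.81 mm = 0.00381 m
ΔT_a = T_lim − T_in = 329.3 °C − 211.7 °C = 117.6 K
γ̇_max² = ΔT_a·ρ·cp / (η·t_res) = [117.6 × 1005 × 1614] / [693 × 132.245] = 2081.44 s⁻²
γ̇_max = √2081.44 = 45.6228 s⁻¹
N_max = γ̇_max·h / (π·D) = 45.6228 · 0.00381 / (π · 0.0564) = 0.981021 rev/s = 58.8613 rpm

value=58.86 rpm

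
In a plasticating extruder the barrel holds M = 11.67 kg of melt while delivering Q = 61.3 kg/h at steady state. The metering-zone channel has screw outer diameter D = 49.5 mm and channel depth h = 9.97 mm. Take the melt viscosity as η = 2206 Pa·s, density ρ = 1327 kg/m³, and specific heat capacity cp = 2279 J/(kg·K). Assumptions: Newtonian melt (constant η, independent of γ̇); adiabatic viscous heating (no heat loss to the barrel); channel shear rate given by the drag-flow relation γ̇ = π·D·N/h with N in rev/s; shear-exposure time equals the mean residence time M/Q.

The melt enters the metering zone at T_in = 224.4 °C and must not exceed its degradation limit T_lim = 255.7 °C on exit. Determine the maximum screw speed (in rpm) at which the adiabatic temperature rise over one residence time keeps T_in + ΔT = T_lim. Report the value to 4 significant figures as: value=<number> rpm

value=30.44 rpm

Throughput in SI: Q_s = 61.3 kg/h ÷ 3600 s/h = 0.0170278 kg/s
t_res = M / Q_s = 11.67 / 0.0170278 = 685.351 s
Geometry in SI: D = 49.5 mm → 0.0495 m, h = 9.97 mm → 0.00997 m
ΔT_a = T_lim − T_in = 255.7 − 224.4 = 31.3 K
Invert ΔT = ηγ̇²t_res/(ρcp) for γ̇: γ̇_max² = ΔT_a ρ cp / (η t_res) = 31.3·1327·2279 / (2206·685.351) = 62.6096 s⁻²
Take the square root: γ̇_max = √(62.6096) = 7.91263 s⁻¹
N_max = γ̇_max h / (πD) = 7.91263·0.00997/(π·0.0495) = 0.507295 rev/s → ×60 = 30.4377 rpm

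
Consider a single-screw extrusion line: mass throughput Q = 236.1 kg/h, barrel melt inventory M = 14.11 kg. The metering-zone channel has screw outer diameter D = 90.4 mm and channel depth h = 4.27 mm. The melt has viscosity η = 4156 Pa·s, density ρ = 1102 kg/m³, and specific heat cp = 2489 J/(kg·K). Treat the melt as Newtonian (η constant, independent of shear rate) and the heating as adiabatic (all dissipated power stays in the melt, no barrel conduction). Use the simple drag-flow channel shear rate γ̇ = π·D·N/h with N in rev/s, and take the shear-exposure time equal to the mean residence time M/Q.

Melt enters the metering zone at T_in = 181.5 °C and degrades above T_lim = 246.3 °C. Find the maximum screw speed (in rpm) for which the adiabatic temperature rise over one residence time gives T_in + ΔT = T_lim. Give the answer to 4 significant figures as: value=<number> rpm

value=12.72 rpm

Convert throughput: Q = 236.1 kg/h = 236.1/3600 = 0.0655833 kg/s
Mean residence time: t_res = M/Q_s = 14.11 kg / 0.0655833 kg/s = 215.146 s
Geometry in SI: D = 90.4 mm → 0.0904 m, h = 4.27 mm → 0.00427 m
ΔT_a = T_lim − T_in = 246.3 °C − 181.5 °C = 64.8 K
γ̇_max² = ΔT_a·ρ·cp/(η·t_res) = 64.8·1102·2489/(4156·215.146) = 198.78 s⁻²
γ̇_max = √198.78 = 14.0989 s⁻¹
N_max = γ̇_max·h / (π·D) = 14.0989 · 0.00427 / (π · 0.0904) = 0.21198 rev/s = 12.7188 rpm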